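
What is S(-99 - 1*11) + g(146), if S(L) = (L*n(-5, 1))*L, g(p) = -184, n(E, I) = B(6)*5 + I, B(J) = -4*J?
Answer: -1440084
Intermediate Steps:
n(E, I) = -120 + I (n(E, I) = -4*6*5 + I = -24*5 + I = -120 + I)
S(L) = -119*L² (S(L) = (L*(-120 + 1))*L = (L*(-119))*L = (-119*L)*L = -119*L²)
S(-99 - 1*11) + g(146) = -119*(-99 - 1*11)² - 184 = -119*(-99 - 11)² - 184 = -119*(-110)² - 184 = -119*12100 - 184 = -1439900 - 184 = -1440084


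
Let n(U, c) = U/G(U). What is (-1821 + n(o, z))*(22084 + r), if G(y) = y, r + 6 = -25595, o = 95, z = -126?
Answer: 6400940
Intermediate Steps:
r = -25601 (r = -6 - 25595 = -25601)
n(U, c) = 1 (n(U, c) = U/U = 1)
(-1821 + n(o, z))*(22084 + r) = (-1821 + 1)*(22084 - 25601) = -1820*(-3517) = 6400940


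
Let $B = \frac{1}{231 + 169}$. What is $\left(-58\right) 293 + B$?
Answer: $- \frac{6797599}{400} \approx -16994.0$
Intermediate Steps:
$B = \frac{1}{400} \approx 0.0025$
$\left(-58\right) 293 + B = \left(-58\right) 293 + \frac{1}{400} = -16994 + \frac{1}{400} = - \frac{6797599}{400}$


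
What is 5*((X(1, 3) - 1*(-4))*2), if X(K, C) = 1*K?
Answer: 50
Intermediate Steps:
X(K, C) = K
5*((X(1, 3) - 1*(-4))*2) = 5*((1 - 1*(-4))*2) = 5*((1 + 4)*2) = 5*(5*2) = 5*10 = 50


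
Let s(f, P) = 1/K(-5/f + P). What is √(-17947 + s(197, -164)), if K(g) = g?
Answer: 2*I*√4684751729826/32313 ≈ 133.97*I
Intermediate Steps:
s(f, P) = 1/(P - 5/f) (s(f, P) = 1/(-5/f + P) = 1/(P - 5/f))
√(-17947 + s(197, -164)) = √(-17947 + 197/(-5 - 164*197)) = √(-17947 + 197/(-5 - 32308)) = √(-17947 + 197/(-32313)) = √(-17947 + 197*(-1/32313)) = √(-17947 - 197/32313) = √(-579921608/32313) = 2*I*√4684751729826/32313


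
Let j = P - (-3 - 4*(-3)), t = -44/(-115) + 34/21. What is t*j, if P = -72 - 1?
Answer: -396388/2415 ≈ -164.14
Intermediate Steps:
P = -73
t = 4834/2415 (t = -44*(-1/115) + 34*(1/21) = 44/115 + 34/21 = 4834/2415 ≈ 2.0017)
j = -82 (j = -73 - (-3 - 4*(-3)) = -73 - (-3 + 12) = -73 - 1*9 = -73 - 9 = -82)
t*j = (4834/2415)*(-82) = -396388/2415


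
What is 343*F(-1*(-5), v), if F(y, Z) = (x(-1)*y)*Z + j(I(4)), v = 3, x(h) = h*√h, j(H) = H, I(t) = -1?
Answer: -343 - 5145*I ≈ -343.0 - 5145.0*I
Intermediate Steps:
x(h) = h^(3/2)
F(y, Z) = -1 - I*Z*y (F(y, Z) = ((-1)^(3/2)*y)*Z - 1 = ((-I)*y)*Z - 1 = (-I*y)*Z - 1 = -I*Z*y - 1 = -1 - I*Z*y)
343*F(-1*(-5), v) = 343*(-1 - 1*I*3*(-1*(-5))) = 343*(-1 - 1*I*3*5) = 343*(-1 - 15*I) = -343 - 5145*I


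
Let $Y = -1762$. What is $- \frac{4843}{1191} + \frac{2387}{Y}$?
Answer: $- \frac{11376283}{2098542} \approx -5.421$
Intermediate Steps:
$- \frac{4843}{1191} + \frac{2387}{Y} = - \frac{4843}{1191} + \frac{2387}{-1762} = \left(-4843\right) \frac{1}{1191} + 2387 \left(- \frac{1}{1762}\right) = - \frac{4843}{1191} - \frac{2387}{1762} = - \frac{11376283}{2098542}$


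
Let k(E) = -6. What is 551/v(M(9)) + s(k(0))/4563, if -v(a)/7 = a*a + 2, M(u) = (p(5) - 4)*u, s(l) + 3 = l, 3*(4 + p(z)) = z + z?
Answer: -291719/6267534 ≈ -0.046544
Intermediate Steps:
p(z) = -4 + 2*z/3 (p(z) = -4 + (z + z)/3 = -4 + (2*z)/3 = -4 + 2*z/3)
s(l) = -3 + l
M(u) = -14*u/3 (M(u) = ((-4 + (⅔)*5) - 4)*u = ((-4 + 10/3) - 4)*u = (-⅔ - 4)*u = -14*u/3)
v(a) = -14 - 7*a² (v(a) = -7*(a*a + 2) = -7*(a² + 2) = -7*(2 + a²) = -14 - 7*a²)
551/v(M(9)) + s(k(0))/4563 = 551/(-14 - 7*(-14/3*9)²) + (-3 - 6)/4563 = 551/(-14 - 7*(-42)²) - 9*1/4563 = 551/(-14 - 7*1764) - 1/507 = 551/(-14 - 12348) - 1/507 = 551/(-12362) - 1/507 = 551*(-1/12362) - 1/507 = -551/12362 - 1/507 = -291719/6267534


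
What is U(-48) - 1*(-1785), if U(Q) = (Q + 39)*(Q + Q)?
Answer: 2649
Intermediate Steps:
U(Q) = 2*Q*(39 + Q) (U(Q) = (39 + Q)*(2*Q) = 2*Q*(39 + Q))
U(-48) - 1*(-1785) = 2*(-48)*(39 - 48) - 1*(-1785) = 2*(-48)*(-9) + 1785 = 864 + 1785 = 2649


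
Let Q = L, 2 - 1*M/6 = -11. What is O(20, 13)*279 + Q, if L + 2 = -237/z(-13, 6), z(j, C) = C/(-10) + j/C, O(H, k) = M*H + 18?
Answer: 36548690/83 ≈ 4.4035e+5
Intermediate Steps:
M = 78 (M = 12 - 6*(-11) = 12 + 66 = 78)
O(H, k) = 18 + 78*H (O(H, k) = 78*H + 18 = 18 + 78*H)
z(j, C) = -C/10 + j/C (z(j, C) = C*(-1/10) + j/C = -C/10 + j/C)
L = 6944/83 (L = -2 - 237/(-1/10*6 - 13/6) = -2 - 237/(-3/5 - 13*1/6) = -2 - 237/(-3/5 - 13/6) = -2 - 237/(-83/30) = -2 - 237*(-30/83) = -2 + 7110/83 = 6944/83 ≈ 83.663)
Q = 6944/83 ≈ 83.663
O(20, 13)*279 + Q = (18 + 78*20)*279 + 6944/83 = (18 + 1560)*279 + 6944/83 = 1578*279 + 6944/83 = 440262 + 6944/83 = 36548690/83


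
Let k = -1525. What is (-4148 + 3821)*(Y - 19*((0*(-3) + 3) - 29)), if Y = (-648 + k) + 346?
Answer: 435891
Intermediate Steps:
Y = -1827 (Y = (-648 - 1525) + 346 = -2173 + 346 = -1827)
(-4148 + 3821)*(Y - 19*((0*(-3) + 3) - 29)) = (-4148 + 3821)*(-1827 - 19*((0*(-3) + 3) - 29)) = -327*(-1827 - 19*((0 + 3) - 29)) = -327*(-1827 - 19*(3 - 29)) = -327*(-1827 - 19*(-26)) = -327*(-1827 + 494) = -327*(-1333) = 435891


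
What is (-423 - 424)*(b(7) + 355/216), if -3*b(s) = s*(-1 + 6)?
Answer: 1833755/216 ≈ 8489.6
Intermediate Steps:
b(s) = -5*s/3 (b(s) = -s*(-1 + 6)/3 = -s*5/3 = -5*s/3)
(-423 - 424)*(b(7) + 355/216) = (-423 - 424)*(-5/3*7 + 355/216) = -847*(-35/3 + 355*(1/216)) = -847*(-35/3 + 355/216) = -847*(-2165/216) = 1833755/216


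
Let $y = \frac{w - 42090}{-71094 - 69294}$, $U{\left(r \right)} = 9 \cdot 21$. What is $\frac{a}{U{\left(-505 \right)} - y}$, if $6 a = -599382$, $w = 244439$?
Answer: $- \frac{2003477148}{3819383} \approx -524.55$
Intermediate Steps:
$a = -99897$ ($a = \frac{1}{6} \left(-599382\right) = -99897$)
$U{\left(r \right)} = 189$
$y = - \frac{202349}{140388}$ ($y = \frac{244439 - 42090}{-71094 - 69294} = \frac{202349}{-140388} = 202349 \left(- \frac{1}{140388}\right) = - \frac{202349}{140388} \approx -1.4414$)
$\frac{a}{U{\left(-505 \right)} - y} = - \frac{99897}{189 - - \frac{202349}{140388}} = - \frac{99897}{189 + \frac{202349}{140388}} = - \frac{99897}{\frac{26735681}{140388}} = \left(-99897\right) \frac{140388}{26735681} = - \frac{2003477148}{3819383}$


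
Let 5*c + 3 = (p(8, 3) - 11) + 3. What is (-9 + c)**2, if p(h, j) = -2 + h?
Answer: 100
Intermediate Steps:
c = -1 (c = -3/5 + (((-2 + 8) - 11) + 3)/5 = -3/5 + ((6 - 11) + 3)/5 = -3/5 + (-5 + 3)/5 = -3/5 + (1/5)*(-2) = -3/5 - 2/5 = -1)
(-9 + c)**2 = (-9 - 1)**2 = (-10)**2 = 100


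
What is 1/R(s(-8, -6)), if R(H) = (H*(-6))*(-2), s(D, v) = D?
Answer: -1/96 ≈ -0.010417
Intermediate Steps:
R(H) = 12*H (R(H) = -6*H*(-2) = 12*H)
1/R(s(-8, -6)) = 1/(12*(-8)) = 1/(-96) = -1/96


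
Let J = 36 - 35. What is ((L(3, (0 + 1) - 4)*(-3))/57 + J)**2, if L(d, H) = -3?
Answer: 484/361 ≈ 1.3407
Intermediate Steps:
J = 1
((L(3, (0 + 1) - 4)*(-3))/57 + J)**2 = (-3*(-3)/57 + 1)**2 = (9*(1/57) + 1)**2 = (3/19 + 1)**2 = (22/19)**2 = 484/361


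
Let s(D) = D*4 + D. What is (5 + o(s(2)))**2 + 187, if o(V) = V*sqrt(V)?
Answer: 1212 + 100*sqrt(10) ≈ 1528.2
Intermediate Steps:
s(D) = 5*D (s(D) = 4*D + D = 5*D)
o(V) = V**(3/2)
(5 + o(s(2)))**2 + 187 = (5 + (5*2)**(3/2))**2 + 187 = (5 + 10**(3/2))**2 + 187 = (5 + 10*sqrt(10))**2 + 187 = 187 + (5 + 10*sqrt(10))**2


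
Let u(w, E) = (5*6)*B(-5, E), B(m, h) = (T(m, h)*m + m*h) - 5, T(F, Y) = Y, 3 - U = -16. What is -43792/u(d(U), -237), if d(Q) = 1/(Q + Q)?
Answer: -21896/35475 ≈ -0.61722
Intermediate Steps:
U = 19 (U = 3 - 1*(-16) = 3 + 16 = 19)
B(m, h) = -5 + 2*h*m (B(m, h) = (h*m + m*h) - 5 = (h*m + h*m) - 5 = 2*h*m - 5 = -5 + 2*h*m)
d(Q) = 1/(2*Q)
u(w, E) = -150 - 300*E (u(w, E) = (5*6)*(-5 + 2*E*(-5)) = 30*(-5 - 10*E) = -150 - 300*E)
-43792/u(d(U), -237) = -43792/(-150 - 300*(-237)) = -43792/(-150 + 71100) = -43792/70950 = -43792*1/70950 = -21896/35475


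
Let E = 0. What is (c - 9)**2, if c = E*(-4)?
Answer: 81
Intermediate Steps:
c = 0 (c = 0*(-4) = 0)
(c - 9)**2 = (0 - 9)**2 = (-9)**2 = 81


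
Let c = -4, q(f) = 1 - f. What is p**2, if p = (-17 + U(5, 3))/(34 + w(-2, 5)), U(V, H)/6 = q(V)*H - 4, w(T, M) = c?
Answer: 12769/900 ≈ 14.188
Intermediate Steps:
w(T, M) = -4
U(V, H) = -24 + 6*H*(1 - V) (U(V, H) = 6*((1 - V)*H - 4) = 6*(H*(1 - V) - 4) = 6*(-4 + H*(1 - V)) = -24 + 6*H*(1 - V))
p = -113/30 (p = (-17 + (-24 + 6*3 - 6*3*5))/(34 - 4) = (-17 + (-24 + 18 - 90))/30 = (-17 - 96)*(1/30) = -113*1/30 = -113/30 ≈ -3.7667)
p**2 = (-113/30)**2 = 12769/900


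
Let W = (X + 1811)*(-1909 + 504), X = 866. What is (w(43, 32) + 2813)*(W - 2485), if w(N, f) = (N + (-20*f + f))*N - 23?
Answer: 80937723350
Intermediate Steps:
W = -3761185 (W = (866 + 1811)*(-1909 + 504) = 2677*(-1405) = -3761185)
w(N, f) = -23 + N*(N - 19*f) (w(N, f) = (N - 19*f)*N - 23 = N*(N - 19*f) - 23 = -23 + N*(N - 19*f))
(w(43, 32) + 2813)*(W - 2485) = ((-23 + 43² - 19*43*32) + 2813)*(-3761185 - 2485) = ((-23 + 1849 - 26144) + 2813)*(-3763670) = (-24318 + 2813)*(-3763670) = -21505*(-3763670) = 80937723350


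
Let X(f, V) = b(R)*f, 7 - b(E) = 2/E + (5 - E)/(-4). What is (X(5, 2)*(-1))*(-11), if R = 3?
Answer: 2255/6 ≈ 375.83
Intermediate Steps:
b(E) = 33/4 - 2/E - E/4 (b(E) = 7 - (2/E + (5 - E)/(-4)) = 7 - (2/E + (5 - E)*(-¼)) = 7 - (2/E + (-5/4 + E/4)) = 7 - (-5/4 + 2/E + E/4) = 7 + (5/4 - 2/E - E/4) = 33/4 - 2/E - E/4)
X(f, V) = 41*f/6 (X(f, V) = (33/4 - 2/3 - ¼*3)*f = (33/4 - 2*⅓ - ¾)*f = (33/4 - ⅔ - ¾)*f = 41*f/6)
(X(5, 2)*(-1))*(-11) = (((41/6)*5)*(-1))*(-11) = ((205/6)*(-1))*(-11) = -205/6*(-11) = 2255/6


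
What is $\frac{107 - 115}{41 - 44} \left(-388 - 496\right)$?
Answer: $- \frac{7072}{3} \approx -2357.3$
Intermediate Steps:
$\frac{107 - 115}{41 - 44} \left(-388 - 496\right) = - \frac{8}{-3} \left(-884\right) = \left(-8\right) \left(- \frac{1}{3}\right) \left(-884\right) = \frac{8}{3} \left(-884\right) = - \frac{7072}{3}$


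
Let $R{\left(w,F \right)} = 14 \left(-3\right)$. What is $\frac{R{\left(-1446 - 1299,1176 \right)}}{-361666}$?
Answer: $\frac{21}{180833} \approx 0.00011613$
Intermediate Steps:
$R{\left(w,F \right)} = -42$
$\frac{R{\left(-1446 - 1299,1176 \right)}}{-361666} = - \frac{42}{-361666} = \left(-42\right) \left(- \frac{1}{361666}\right) = \frac{21}{180833}$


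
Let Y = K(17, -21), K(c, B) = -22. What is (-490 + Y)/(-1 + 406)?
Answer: -512/405 ≈ -1.2642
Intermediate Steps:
Y = -22
(-490 + Y)/(-1 + 406) = (-490 - 22)/(-1 + 406) = -512/405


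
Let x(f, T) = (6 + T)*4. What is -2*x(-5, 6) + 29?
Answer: -67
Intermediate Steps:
x(f, T) = 24 + 4*T
-2*x(-5, 6) + 29 = -2*(24 + 4*6) + 29 = -2*(24 + 24) + 29 = -2*48 + 29 = -96 + 29 = -67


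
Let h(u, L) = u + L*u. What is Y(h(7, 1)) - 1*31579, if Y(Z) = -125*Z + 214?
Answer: -33115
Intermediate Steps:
Y(Z) = 214 - 125*Z
Y(h(7, 1)) - 1*31579 = (214 - 875*(1 + 1)) - 1*31579 = (214 - 875*2) - 31579 = (214 - 125*14) - 31579 = (214 - 1750) - 31579 = -1536 - 31579 = -33115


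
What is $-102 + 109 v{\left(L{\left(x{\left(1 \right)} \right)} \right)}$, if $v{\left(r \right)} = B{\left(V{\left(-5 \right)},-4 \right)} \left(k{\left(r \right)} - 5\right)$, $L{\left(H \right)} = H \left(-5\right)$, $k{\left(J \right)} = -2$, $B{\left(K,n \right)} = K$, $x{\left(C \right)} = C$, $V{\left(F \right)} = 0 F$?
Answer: $-102$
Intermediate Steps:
$V{\left(F \right)} = 0$
$L{\left(H \right)} = - 5 H$
$v{\left(r \right)} = 0$ ($v{\left(r \right)} = 0 \left(-2 - 5\right) = 0 \left(-7\right) = 0$)
$-102 + 109 v{\left(L{\left(x{\left(1 \right)} \right)} \right)} = -102 + 109 \cdot 0 = -102 + 0 = -102$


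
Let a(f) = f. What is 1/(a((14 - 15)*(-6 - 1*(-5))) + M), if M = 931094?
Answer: 1/931095 ≈ 1.0740e-6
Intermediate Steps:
1/(a((14 - 15)*(-6 - 1*(-5))) + M) = 1/((14 - 15)*(-6 - 1*(-5)) + 931094) = 1/(-(-6 + 5) + 931094) = 1/(-1*(-1) + 931094) = 1/(1 + 931094) = 1/931095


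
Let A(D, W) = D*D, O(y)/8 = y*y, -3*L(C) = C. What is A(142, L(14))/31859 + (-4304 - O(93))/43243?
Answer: -1469557212/1377678737 ≈ -1.0667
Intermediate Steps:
L(C) = -C/3
O(y) = 8*y² (O(y) = 8*(y*y) = 8*y²)
A(D, W) = D²
A(142, L(14))/31859 + (-4304 - O(93))/43243 = 142²/31859 + (-4304 - 8*93²)/43243 = 20164*(1/31859) + (-4304 - 8*8649)*(1/43243) = 20164/31859 + (-4304 - 1*69192)*(1/43243) = 20164/31859 + (-4304 - 69192)*(1/43243) = 20164/31859 - 73496*1/43243 = 20164/31859 - 73496/43243 = -1469557212/1377678737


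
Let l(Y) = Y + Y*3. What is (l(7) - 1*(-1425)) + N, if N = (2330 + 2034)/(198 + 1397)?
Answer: 2321899/1595 ≈ 1455.7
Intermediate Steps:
l(Y) = 4*Y (l(Y) = Y + 3*Y = 4*Y)
N = 4364/1595 ≈ 2.7360
(l(7) - 1*(-1425)) + N = (4*7 - 1*(-1425)) + 4364/1595 = (28 + 1425) + 4364/1595 = 1453 + 4364/1595 = 2321899/1595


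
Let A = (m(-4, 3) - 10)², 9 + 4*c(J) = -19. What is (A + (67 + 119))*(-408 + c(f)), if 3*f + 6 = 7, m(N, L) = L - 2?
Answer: -110805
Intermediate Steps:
m(N, L) = -2 + L
f = ⅓ (f = -2 + (⅓)*7 = -2 + 7/3 = ⅓ ≈ 0.33333)
c(J) = -7 (c(J) = -9/4 + (¼)*(-19) = -9/4 - 19/4 = -7)
A = 81 (A = ((-2 + 3) - 10)² = (1 - 10)² = (-9)² = 81)
(A + (67 + 119))*(-408 + c(f)) = (81 + (67 + 119))*(-408 - 7) = (81 + 186)*(-415) = 267*(-415) = -110805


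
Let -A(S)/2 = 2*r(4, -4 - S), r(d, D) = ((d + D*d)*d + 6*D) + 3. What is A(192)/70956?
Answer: 53/219 ≈ 0.24201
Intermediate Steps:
r(d, D) = 3 + 6*D + d*(d + D*d) (r(d, D) = (d*(d + D*d) + 6*D) + 3 = (6*D + d*(d + D*d)) + 3 = 3 + 6*D + d*(d + D*d))
A(S) = 276 + 88*S (A(S) = -4*(3 + 4² + 6*(-4 - S) + (-4 - S)*4²) = -4*(3 + 16 + (-24 - 6*S) + (-4 - S)*16) = -4*(3 + 16 + (-24 - 6*S) + (-64 - 16*S)) = -4*(-69 - 22*S) = -2*(-138 - 44*S) = 276 + 88*S)
A(192)/70956 = (276 + 88*192)/70956 = (276 + 16896)*(1/70956) = 17172*(1/70956) = 53/219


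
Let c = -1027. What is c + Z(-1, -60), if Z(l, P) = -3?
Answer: -1030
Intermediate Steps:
c + Z(-1, -60) = -1027 - 3 = -1030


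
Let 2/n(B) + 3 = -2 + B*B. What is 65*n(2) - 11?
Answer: -141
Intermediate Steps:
n(B) = 2/(-5 + B²) (n(B) = 2/(-3 + (-2 + B*B)) = 2/(-3 + (-2 + B²)) = 2/(-5 + B²))
65*n(2) - 11 = 65*(2/(-5 + 2²)) - 11 = 65*(2/(-5 + 4)) - 11 = 65*(2/(-1)) - 11 = 65*(2*(-1)) - 11 = 65*(-2) - 11 = -130 - 11 = -141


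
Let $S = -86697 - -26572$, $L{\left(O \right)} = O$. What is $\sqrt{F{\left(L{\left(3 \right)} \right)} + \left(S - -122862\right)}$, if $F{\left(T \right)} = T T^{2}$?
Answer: $2 \sqrt{15691} \approx 250.53$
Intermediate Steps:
$F{\left(T \right)} = T^{3}$
$S = -60125$ ($S = -86697 + 26572 = -60125$)
$\sqrt{F{\left(L{\left(3 \right)} \right)} + \left(S - -122862\right)} = \sqrt{3^{3} - -62737} = \sqrt{27 + \left(-60125 + 122862\right)} = \sqrt{27 + 62737} = \sqrt{62764} = 2 \sqrt{15691}$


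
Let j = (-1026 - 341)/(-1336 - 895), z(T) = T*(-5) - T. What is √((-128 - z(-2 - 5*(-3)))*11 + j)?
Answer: 3*I*√303833197/2231 ≈ 23.439*I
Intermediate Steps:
z(T) = -6*T (z(T) = -5*T - T = -6*T)
j = 1367/2231 (j = -1367/(-2231) = -1367*(-1/2231) = 1367/2231 ≈ 0.61273)
√((-128 - z(-2 - 5*(-3)))*11 + j) = √((-128 - (-6)*(-2 - 5*(-3)))*11 + 1367/2231) = √((-128 - (-6)*(-2 + 15))*11 + 1367/2231) = √((-128 - (-6)*13)*11 + 1367/2231) = √((-128 - 1*(-78))*11 + 1367/2231) = √((-128 + 78)*11 + 1367/2231) = √(-50*11 + 1367/2231) = √(-550 + 1367/2231) = √(-1225683/2231) = 3*I*√303833197/2231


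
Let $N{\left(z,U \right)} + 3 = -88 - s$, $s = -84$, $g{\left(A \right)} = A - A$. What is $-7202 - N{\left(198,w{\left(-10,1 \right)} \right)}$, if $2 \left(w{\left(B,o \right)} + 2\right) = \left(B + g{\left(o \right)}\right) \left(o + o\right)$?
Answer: $-7195$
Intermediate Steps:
$g{\left(A \right)} = 0$
$w{\left(B,o \right)} = -2 + B o$ ($w{\left(B,o \right)} = -2 + \frac{\left(B + 0\right) \left(o + o\right)}{2} = -2 + \frac{B 2 o}{2} = -2 + \frac{2 B o}{2} = -2 + B o$)
$N{\left(z,U \right)} = -7$ ($N{\left(z,U \right)} = -3 - 4 = -7$)
$-7202 - N{\left(198,w{\left(-10,1 \right)} \right)} = -7202 - -7 = -7202 + 7 = -7195$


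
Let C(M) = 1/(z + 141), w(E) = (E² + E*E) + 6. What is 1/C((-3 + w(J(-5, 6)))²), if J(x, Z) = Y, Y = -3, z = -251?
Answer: -110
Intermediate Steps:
J(x, Z) = -3
w(E) = 6 + 2*E² (w(E) = (E² + E²) + 6 = 2*E² + 6 = 6 + 2*E²)
C(M) = -1/110 (C(M) = 1/(-251 + 141) = 1/(-110) = -1/110)
1/C((-3 + w(J(-5, 6)))²) = 1/(-1/110) = -110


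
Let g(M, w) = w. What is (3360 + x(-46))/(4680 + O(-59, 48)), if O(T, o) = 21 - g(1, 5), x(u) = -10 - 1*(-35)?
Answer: 3385/4696 ≈ 0.72083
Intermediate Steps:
x(u) = 25 (x(u) = -10 + 35 = 25)
O(T, o) = 16 (O(T, o) = 21 - 1*5 = 21 - 5 = 16)
(3360 + x(-46))/(4680 + O(-59, 48)) = (3360 + 25)/(4680 + 16) = 3385/4696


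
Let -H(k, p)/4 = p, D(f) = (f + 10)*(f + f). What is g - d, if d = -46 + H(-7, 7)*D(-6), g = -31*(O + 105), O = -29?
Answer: -3654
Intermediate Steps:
D(f) = 2*f*(10 + f) (D(f) = (10 + f)*(2*f) = 2*f*(10 + f))
H(k, p) = -4*p
g = -2356 (g = -31*(-29 + 105) = -31*76 = -2356)
d = 1298 (d = -46 + (-4*7)*(2*(-6)*(10 - 6)) = -46 - 56*(-6)*4 = -46 - 28*(-48) = -46 + 1344 = 1298)
g - d = -2356 - 1*1298 = -2356 - 1298 = -3654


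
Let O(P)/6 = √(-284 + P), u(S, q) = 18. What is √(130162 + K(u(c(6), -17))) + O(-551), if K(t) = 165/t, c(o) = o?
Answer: √4686162/6 + 6*I*√835 ≈ 360.79 + 173.38*I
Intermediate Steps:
O(P) = 6*√(-284 + P)
√(130162 + K(u(c(6), -17))) + O(-551) = √(130162 + 165/18) + 6*√(-284 - 551) = √(130162 + 165*(1/18)) + 6*√(-835) = √(130162 + 55/6) + 6*(I*√835) = √(781027/6) + 6*I*√835 = √4686162/6 + 6*I*√835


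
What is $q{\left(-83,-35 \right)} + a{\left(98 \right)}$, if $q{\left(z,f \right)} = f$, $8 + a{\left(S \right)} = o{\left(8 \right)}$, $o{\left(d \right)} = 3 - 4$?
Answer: $-44$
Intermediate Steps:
$o{\left(d \right)} = -1$ ($o{\left(d \right)} = 3 - 4 = -1$)
$a{\left(S \right)} = -9$ ($a{\left(S \right)} = -8 - 1 = -9$)
$q{\left(-83,-35 \right)} + a{\left(98 \right)} = -35 - 9 = -44$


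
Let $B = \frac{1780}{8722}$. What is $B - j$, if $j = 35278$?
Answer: $- \frac{1728612}{49} \approx -35278.0$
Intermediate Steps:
$B = \frac{10}{49}$ ($B = 1780 \cdot \frac{1}{8722} = \frac{10}{49} \approx 0.20408$)
$B - j = \frac{10}{49} - 35278 = - \frac{1728612}{49}$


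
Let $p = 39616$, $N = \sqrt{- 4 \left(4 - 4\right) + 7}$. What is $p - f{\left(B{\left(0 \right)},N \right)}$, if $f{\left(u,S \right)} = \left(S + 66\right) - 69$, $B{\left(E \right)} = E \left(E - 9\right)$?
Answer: $39619 - \sqrt{7} \approx 39616.0$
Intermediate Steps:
$B{\left(E \right)} = E \left(-9 + E\right)$
$N = \sqrt{7}$ ($N = \sqrt{\left(-4\right) 0 + 7} = \sqrt{0 + 7} = \sqrt{7} \approx 2.6458$)
$f{\left(u,S \right)} = -3 + S$ ($f{\left(u,S \right)} = \left(66 + S\right) - 69 = -3 + S$)
$p - f{\left(B{\left(0 \right)},N \right)} = 39616 - \left(-3 + \sqrt{7}\right) = 39616 + \left(3 - \sqrt{7}\right) = 39619 - \sqrt{7}$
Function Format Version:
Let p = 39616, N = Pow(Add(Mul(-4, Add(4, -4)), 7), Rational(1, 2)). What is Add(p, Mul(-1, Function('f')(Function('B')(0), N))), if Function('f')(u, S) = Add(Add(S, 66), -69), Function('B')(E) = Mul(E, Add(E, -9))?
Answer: Add(39619, Mul(-1, Pow(7, Rational(1, 2)))) ≈ 39616.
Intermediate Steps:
Function('B')(E) = Mul(E, Add(-9, E))
N = Pow(7, Rational(1, 2)) (N = Pow(Add(Mul(-4, 0), 7), Rational(1, 2)) = Pow(Add(0, 7), Rational(1, 2)) = Pow(7, Rational(1, 2)) ≈ 2.6458)
Function('f')(u, S) = Add(-3, S) (Function('f')(u, S) = Add(Add(66, S), -69) = Add(-3, S))
Add(p, Mul(-1, Function('f')(Function('B')(0), N))) = Add(39616, Mul(-1, Add(-3, Pow(7, Rational(1, 2))))) = Add(39616, Add(3, Mul(-1, Pow(7, Rational(1, 2))))) = Add(39619, Mul(-1, Pow(7, Rational(1, 2))))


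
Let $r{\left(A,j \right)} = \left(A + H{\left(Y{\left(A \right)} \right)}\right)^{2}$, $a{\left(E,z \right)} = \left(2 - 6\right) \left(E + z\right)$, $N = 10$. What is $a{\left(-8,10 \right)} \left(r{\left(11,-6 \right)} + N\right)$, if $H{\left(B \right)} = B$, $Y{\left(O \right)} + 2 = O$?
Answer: $-3280$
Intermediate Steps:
$Y{\left(O \right)} = -2 + O$
$a{\left(E,z \right)} = - 4 E - 4 z$ ($a{\left(E,z \right)} = - 4 \left(E + z\right) = - 4 E - 4 z$)
$r{\left(A,j \right)} = \left(-2 + 2 A\right)^{2}$ ($r{\left(A,j \right)} = \left(A + \left(-2 + A\right)\right)^{2} = \left(-2 + 2 A\right)^{2}$)
$a{\left(-8,10 \right)} \left(r{\left(11,-6 \right)} + N\right) = \left(\left(-4\right) \left(-8\right) - 40\right) \left(4 \left(-1 + 11\right)^{2} + 10\right) = \left(32 - 40\right) \left(4 \cdot 10^{2} + 10\right) = - 8 \left(4 \cdot 100 + 10\right) = - 8 \left(400 + 10\right) = \left(-8\right) 410 = -3280$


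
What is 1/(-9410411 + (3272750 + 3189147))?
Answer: -1/2948514 ≈ -3.3915e-7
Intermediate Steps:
1/(-9410411 + (3272750 + 3189147)) = 1/(-9410411 + 6461897) = 1/(-2948514) = -1/2948514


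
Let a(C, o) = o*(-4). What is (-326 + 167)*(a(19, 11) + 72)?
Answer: -4452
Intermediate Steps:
a(C, o) = -4*o
(-326 + 167)*(a(19, 11) + 72) = (-326 + 167)*(-4*11 + 72) = -159*(-44 + 72) = -159*28 = -4452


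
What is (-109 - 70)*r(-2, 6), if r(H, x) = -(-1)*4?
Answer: -716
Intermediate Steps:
r(H, x) = 4 (r(H, x) = -1*(-4) = 4)
(-109 - 70)*r(-2, 6) = (-109 - 70)*4 = -179*4 = -716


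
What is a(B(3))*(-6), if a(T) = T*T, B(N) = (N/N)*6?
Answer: -216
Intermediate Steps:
B(N) = 6 (B(N) = 1*6 = 6)
a(T) = T²
a(B(3))*(-6) = 6²*(-6) = 36*(-6) = -216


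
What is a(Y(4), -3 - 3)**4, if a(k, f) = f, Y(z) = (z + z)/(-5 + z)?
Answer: 1296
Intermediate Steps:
Y(z) = 2*z/(-5 + z) (Y(z) = (2*z)/(-5 + z) = 2*z/(-5 + z))
a(Y(4), -3 - 3)**4 = (-3 - 3)**4 = (-6)**4 = 1296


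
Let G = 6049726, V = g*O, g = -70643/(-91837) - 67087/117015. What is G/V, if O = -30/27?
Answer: -58510989152778537/2105221826 ≈ -2.7793e+7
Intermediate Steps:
g = 2105221826/10746306555 (g = -70643*(-1/91837) - 67087*1/117015 = 70643/91837 - 67087/117015 = 2105221826/10746306555 ≈ 0.19590)
O = -10/9 (O = -30*1/27 = -10/9 ≈ -1.1111)
V = -4210443652/19343351799 (V = (2105221826/10746306555)*(-10/9) = -4210443652/19343351799 ≈ -0.21767)
G/V = 6049726/(-4210443652/19343351799) = 6049726*(-19343351799/4210443652) = -58510989152778537/2105221826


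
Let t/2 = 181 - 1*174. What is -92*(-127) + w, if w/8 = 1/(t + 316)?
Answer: 1927864/165 ≈ 11684.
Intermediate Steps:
t = 14 (t = 2*(181 - 1*174) = 2*(181 - 174) = 2*7 = 14)
w = 4/165 (w = 8/(14 + 316) = 8/330 = 8*(1/330) = 4/165 ≈ 0.024242)
-92*(-127) + w = -92*(-127) + 4/165 = 11684 + 4/165 = 1927864/165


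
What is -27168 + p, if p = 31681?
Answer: 4513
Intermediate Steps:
-27168 + p = -27168 + 31681 = 4513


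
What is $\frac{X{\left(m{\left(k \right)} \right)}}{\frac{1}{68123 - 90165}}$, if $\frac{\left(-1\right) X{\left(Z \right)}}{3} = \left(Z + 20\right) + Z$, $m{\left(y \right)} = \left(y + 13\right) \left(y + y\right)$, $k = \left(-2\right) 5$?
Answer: $-6612600$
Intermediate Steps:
$k = -10$
$m{\left(y \right)} = 2 y \left(13 + y\right)$ ($m{\left(y \right)} = \left(13 + y\right) 2 y = 2 y \left(13 + y\right)$)
$X{\left(Z \right)} = -60 - 6 Z$ ($X{\left(Z \right)} = - 3 \left(\left(Z + 20\right) + Z\right) = - 3 \left(\left(20 + Z\right) + Z\right) = - 3 \left(20 + 2 Z\right) = -60 - 6 Z$)
$\frac{X{\left(m{\left(k \right)} \right)}}{\frac{1}{68123 - 90165}} = \frac{-60 - 6 \cdot 2 \left(-10\right) \left(13 - 10\right)}{\frac{1}{68123 - 90165}} = \frac{-60 - 6 \cdot 2 \left(-10\right) 3}{\frac{1}{-22042}} = \frac{-60 - -360}{- \frac{1}{22042}} = \left(-60 + 360\right) \left(-22042\right) = 300 \left(-22042\right) = -6612600$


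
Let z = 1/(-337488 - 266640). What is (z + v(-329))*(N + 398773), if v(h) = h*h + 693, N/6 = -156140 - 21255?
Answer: -43802991518906947/604128 ≈ -7.2506e+10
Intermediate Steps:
N = -1064370 (N = 6*(-156140 - 21255) = 6*(-177395) = -1064370)
v(h) = 693 + h**2 (v(h) = h**2 + 693 = 693 + h**2)
z = -1/604128 (z = 1/(-604128) = -1/604128 ≈ -1.6553e-6)
(z + v(-329))*(N + 398773) = (-1/604128 + (693 + (-329)**2))*(-1064370 + 398773) = (-1/604128 + (693 + 108241))*(-665597) = (-1/604128 + 108934)*(-665597) = (65810079551/604128)*(-665597) = -43802991518906947/604128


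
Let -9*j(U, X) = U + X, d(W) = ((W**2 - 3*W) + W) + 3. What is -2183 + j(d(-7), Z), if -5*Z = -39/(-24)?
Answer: -788507/360 ≈ -2190.3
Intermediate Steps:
d(W) = 3 + W**2 - 2*W (d(W) = (W**2 - 2*W) + 3 = 3 + W**2 - 2*W)
Z = -13/40 (Z = -(-39)/(5*(-24)) = -(-39)*(-1)/(5*24) = -1/5*13/8 = -13/40 ≈ -0.32500)
j(U, X) = -U/9 - X/9 (j(U, X) = -(U + X)/9 = -U/9 - X/9)
-2183 + j(d(-7), Z) = -2183 + (-(3 + (-7)**2 - 2*(-7))/9 - 1/9*(-13/40)) = -2183 + (-(3 + 49 + 14)/9 + 13/360) = -2183 + (-1/9*66 + 13/360) = -2183 + (-22/3 + 13/360) = -2183 - 2627/360 = -788507/360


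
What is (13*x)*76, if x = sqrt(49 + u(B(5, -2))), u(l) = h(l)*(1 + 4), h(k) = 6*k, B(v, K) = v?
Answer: 988*sqrt(199) ≈ 13937.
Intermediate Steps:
u(l) = 30*l (u(l) = (6*l)*(1 + 4) = (6*l)*5 = 30*l)
x = sqrt(199) (x = sqrt(49 + 30*5) = sqrt(49 + 150) = sqrt(199) ≈ 14.107)
(13*x)*76 = (13*sqrt(199))*76 = 988*sqrt(199)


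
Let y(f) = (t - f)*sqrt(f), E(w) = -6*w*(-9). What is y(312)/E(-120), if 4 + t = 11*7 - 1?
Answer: 2*sqrt(78)/27 ≈ 0.65420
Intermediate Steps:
E(w) = 54*w
t = 72 (t = -4 + (11*7 - 1) = -4 + (77 - 1) = -4 + 76 = 72)
y(f) = sqrt(f)*(72 - f) (y(f) = (72 - f)*sqrt(f) = sqrt(f)*(72 - f))
y(312)/E(-120) = (sqrt(312)*(72 - 1*312))/((54*(-120))) = ((2*sqrt(78))*(72 - 312))/(-6480) = ((2*sqrt(78))*(-240))*(-1/6480) = -480*sqrt(78)*(-1/6480) = 2*sqrt(78)/27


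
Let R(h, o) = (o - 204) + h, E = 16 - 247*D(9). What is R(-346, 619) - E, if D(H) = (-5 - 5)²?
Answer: 24753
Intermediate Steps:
D(H) = 100 (D(H) = (-10)² = 100)
E = -24684 (E = 16 - 247*100 = 16 - 24700 = -24684)
R(h, o) = -204 + h + o (R(h, o) = (-204 + o) + h = -204 + h + o)
R(-346, 619) - E = (-204 - 346 + 619) - 1*(-24684) = 69 + 24684 = 24753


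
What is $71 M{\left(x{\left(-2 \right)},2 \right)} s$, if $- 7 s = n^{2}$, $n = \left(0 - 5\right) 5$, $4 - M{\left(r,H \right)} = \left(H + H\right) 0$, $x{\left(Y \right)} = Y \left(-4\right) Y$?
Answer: $- \frac{177500}{7} \approx -25357.0$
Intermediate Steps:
$x{\left(Y \right)} = - 4 Y^{2}$ ($x{\left(Y \right)} = - 4 Y Y = - 4 Y^{2}$)
$M{\left(r,H \right)} = 4$ ($M{\left(r,H \right)} = 4 - \left(H + H\right) 0 = 4 - 2 H 0 = 4 - 0 = 4 + 0 = 4$)
$n = -25$ ($n = \left(-5\right) 5 = -25$)
$s = - \frac{625}{7}$ ($s = - \frac{\left(-25\right)^{2}}{7} = \left(- \frac{1}{7}\right) 625 = - \frac{625}{7} \approx -89.286$)
$71 M{\left(x{\left(-2 \right)},2 \right)} s = 71 \cdot 4 \left(- \frac{625}{7}\right) = 284 \left(- \frac{625}{7}\right) = - \frac{177500}{7}$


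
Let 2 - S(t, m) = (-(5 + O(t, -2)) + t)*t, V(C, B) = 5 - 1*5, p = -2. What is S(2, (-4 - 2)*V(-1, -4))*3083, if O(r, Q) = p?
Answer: 12332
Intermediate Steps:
O(r, Q) = -2
V(C, B) = 0 (V(C, B) = 5 - 5 = 0)
S(t, m) = 2 - t*(-3 + t) (S(t, m) = 2 - (-(5 - 2) + t)*t = 2 - (-1*3 + t)*t = 2 - (-3 + t)*t = 2 - t*(-3 + t))
S(2, (-4 - 2)*V(-1, -4))*3083 = (2 - 1*2**2 + 3*2)*3083 = (2 - 1*4 + 6)*3083 = (2 - 4 + 6)*3083 = 4*3083 = 12332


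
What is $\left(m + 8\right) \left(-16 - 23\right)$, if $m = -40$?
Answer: $1248$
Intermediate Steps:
$\left(m + 8\right) \left(-16 - 23\right) = \left(-40 + 8\right) \left(-16 - 23\right) = - 32 \left(-16 - 23\right) = \left(-32\right) \left(-39\right) = 1248$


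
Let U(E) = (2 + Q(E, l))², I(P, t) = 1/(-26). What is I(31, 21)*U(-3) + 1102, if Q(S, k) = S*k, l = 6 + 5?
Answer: 27691/26 ≈ 1065.0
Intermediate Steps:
l = 11
I(P, t) = -1/26
U(E) = (2 + 11*E)² (U(E) = (2 + E*11)² = (2 + 11*E)²)
I(31, 21)*U(-3) + 1102 = -(2 + 11*(-3))²/26 + 1102 = -(2 - 33)²/26 + 1102 = -1/26*(-31)² + 1102 = -1/26*961 + 1102 = -961/26 + 1102 = 27691/26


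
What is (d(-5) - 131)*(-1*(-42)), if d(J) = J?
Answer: -5712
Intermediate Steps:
(d(-5) - 131)*(-1*(-42)) = (-5 - 131)*(-1*(-42)) = -136*42 = -5712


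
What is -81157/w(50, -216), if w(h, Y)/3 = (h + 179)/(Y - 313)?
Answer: 42932053/687 ≈ 62492.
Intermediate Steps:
w(h, Y) = 3*(179 + h)/(-313 + Y) (w(h, Y) = 3*((h + 179)/(Y - 313)) = 3*((179 + h)/(-313 + Y)) = 3*(179 + h)/(-313 + Y))
-81157/w(50, -216) = -81157*(-313 - 216)/(3*(179 + 50)) = -81157/(3*229/(-529)) = -81157/(3*(-1/529)*229) = -81157/(-687/529) = -81157*(-529/687) = 42932053/687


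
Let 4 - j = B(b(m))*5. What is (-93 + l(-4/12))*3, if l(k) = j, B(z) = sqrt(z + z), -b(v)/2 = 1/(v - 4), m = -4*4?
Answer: -267 - 3*sqrt(5) ≈ -273.71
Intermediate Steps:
m = -16
b(v) = -2/(-4 + v) (b(v) = -2/(v - 4) = -2/(-4 + v))
B(z) = sqrt(2)*sqrt(z) (B(z) = sqrt(2*z) = sqrt(2)*sqrt(z))
j = 4 - sqrt(5) (j = 4 - sqrt(2)*sqrt(-2/(-4 - 16))*5 = 4 - sqrt(2)*sqrt(-2/(-20))*5 = 4 - sqrt(2)*sqrt(-2*(-1/20))*5 = 4 - sqrt(2)*sqrt(1/10)*5 = 4 - sqrt(2)*(sqrt(10)/10)*5 = 4 - sqrt(5)/5*5 = 4 - sqrt(5) ≈ 1.7639)
l(k) = 4 - sqrt(5)
(-93 + l(-4/12))*3 = (-93 + (4 - sqrt(5)))*3 = (-89 - sqrt(5))*3 = -267 - 3*sqrt(5)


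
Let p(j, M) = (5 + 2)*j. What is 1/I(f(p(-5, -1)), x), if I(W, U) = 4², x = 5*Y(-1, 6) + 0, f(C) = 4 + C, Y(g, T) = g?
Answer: 1/16 ≈ 0.062500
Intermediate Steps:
p(j, M) = 7*j
x = -5 (x = 5*(-1) + 0 = -5 + 0 = -5)
I(W, U) = 16
1/I(f(p(-5, -1)), x) = 1/16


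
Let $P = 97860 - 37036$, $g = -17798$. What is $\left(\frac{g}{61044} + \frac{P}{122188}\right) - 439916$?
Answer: $- \frac{410157924815365}{932355534} \approx -4.3992 \cdot 10^{5}$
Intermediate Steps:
$P = 60824$
$\left(\frac{g}{61044} + \frac{P}{122188}\right) - 439916 = \left(- \frac{17798}{61044} + \frac{60824}{122188}\right) - 439916 = \left(\left(-17798\right) \frac{1}{61044} + 60824 \cdot \frac{1}{122188}\right) - 439916 = \left(- \frac{8899}{30522} + \frac{15206}{30547}\right) - 439916 = \frac{192279779}{932355534} - 439916 = - \frac{410157924815365}{932355534}$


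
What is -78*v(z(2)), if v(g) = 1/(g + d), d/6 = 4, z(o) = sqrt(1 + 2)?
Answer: -624/191 + 26*sqrt(3)/191 ≈ -3.0312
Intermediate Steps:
z(o) = sqrt(3)
d = 24 (d = 6*4 = 24)
v(g) = 1/(24 + g) (v(g) = 1/(g + 24) = 1/(24 + g))
-78*v(z(2)) = -78/(24 + sqrt(3))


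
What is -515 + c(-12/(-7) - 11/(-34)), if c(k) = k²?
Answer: -28936435/56644 ≈ -510.85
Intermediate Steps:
-515 + c(-12/(-7) - 11/(-34)) = -515 + (-12/(-7) - 11/(-34))² = -515 + (-12*(-⅐) - 11*(-1/34))² = -515 + (12/7 + 11/34)² = -515 + (485/238)² = -515 + 235225/56644 = -28936435/56644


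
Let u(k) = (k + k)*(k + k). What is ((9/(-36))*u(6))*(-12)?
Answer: 432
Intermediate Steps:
u(k) = 4*k² (u(k) = (2*k)*(2*k) = 4*k²)
((9/(-36))*u(6))*(-12) = ((9/(-36))*(4*6²))*(-12) = ((9*(-1/36))*(4*36))*(-12) = -¼*144*(-12) = -36*(-12) = 432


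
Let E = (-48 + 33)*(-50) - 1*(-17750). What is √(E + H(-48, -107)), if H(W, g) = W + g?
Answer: √18345 ≈ 135.44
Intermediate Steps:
E = 18500 (E = -15*(-50) + 17750 = 750 + 17750 = 18500)
√(E + H(-48, -107)) = √(18500 + (-48 - 107)) = √(18500 - 155) = √18345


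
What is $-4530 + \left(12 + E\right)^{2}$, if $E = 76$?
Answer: $3214$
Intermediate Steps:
$-4530 + \left(12 + E\right)^{2} = -4530 + \left(12 + 76\right)^{2} = -4530 + 88^{2} = -4530 + 7744 = 3214$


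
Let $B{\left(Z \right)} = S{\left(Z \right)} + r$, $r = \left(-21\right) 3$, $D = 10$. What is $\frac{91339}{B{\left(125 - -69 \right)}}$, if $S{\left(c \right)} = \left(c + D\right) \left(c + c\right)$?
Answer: $\frac{91339}{79089} \approx 1.1549$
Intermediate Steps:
$r = -63$
$S{\left(c \right)} = 2 c \left(10 + c\right)$ ($S{\left(c \right)} = \left(c + 10\right) \left(c + c\right) = \left(10 + c\right) 2 c = 2 c \left(10 + c\right)$)
$B{\left(Z \right)} = -63 + 2 Z \left(10 + Z\right)$ ($B{\left(Z \right)} = 2 Z \left(10 + Z\right) - 63 = -63 + 2 Z \left(10 + Z\right)$)
$\frac{91339}{B{\left(125 - -69 \right)}} = \frac{91339}{-63 + 2 \left(125 - -69\right) \left(10 + \left(125 - -69\right)\right)} = \frac{91339}{-63 + 2 \left(125 + 69\right) \left(10 + \left(125 + 69\right)\right)} = \frac{91339}{-63 + 2 \cdot 194 \left(10 + 194\right)} = \frac{91339}{-63 + 2 \cdot 194 \cdot 204} = \frac{91339}{-63 + 79152} = \frac{91339}{79089}$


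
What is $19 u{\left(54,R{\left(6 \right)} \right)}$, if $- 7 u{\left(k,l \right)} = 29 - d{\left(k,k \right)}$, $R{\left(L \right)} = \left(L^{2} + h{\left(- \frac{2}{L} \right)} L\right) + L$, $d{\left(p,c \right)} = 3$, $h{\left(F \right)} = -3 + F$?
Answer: $- \frac{494}{7} \approx -70.571$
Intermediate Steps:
$R{\left(L \right)} = L + L^{2} + L \left(-3 - \frac{2}{L}\right)$ ($R{\left(L \right)} = \left(L^{2} + \left(-3 - \frac{2}{L}\right) L\right) + L = \left(L^{2} + L \left(-3 - \frac{2}{L}\right)\right) + L = L + L^{2} + L \left(-3 - \frac{2}{L}\right)$)
$u{\left(k,l \right)} = - \frac{26}{7}$ ($u{\left(k,l \right)} = - \frac{29 - 3}{7} = \left(- \frac{1}{7}\right) 26 = - \frac{26}{7}$)
$19 u{\left(54,R{\left(6 \right)} \right)} = 19 \left(- \frac{26}{7}\right) = - \frac{494}{7}$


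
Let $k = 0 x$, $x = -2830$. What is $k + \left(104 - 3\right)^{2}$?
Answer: $10201$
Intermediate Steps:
$k = 0$ ($k = 0 \left(-2830\right) = 0$)
$k + \left(104 - 3\right)^{2} = 0 + \left(104 - 3\right)^{2} = 0 + 101^{2} = 0 + 10201 = 10201$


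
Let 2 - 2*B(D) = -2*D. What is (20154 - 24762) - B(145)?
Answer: -4754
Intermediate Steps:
B(D) = 1 + D (B(D) = 1 - (-1)*D = 1 + D)
(20154 - 24762) - B(145) = (20154 - 24762) - (1 + 145) = -4608 - 1*146 = -4608 - 146 = -4754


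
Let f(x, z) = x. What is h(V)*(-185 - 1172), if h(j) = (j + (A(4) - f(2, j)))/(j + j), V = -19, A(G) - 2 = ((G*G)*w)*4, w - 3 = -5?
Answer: -199479/38 ≈ -5249.4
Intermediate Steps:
w = -2 (w = 3 - 5 = -2)
A(G) = 2 - 8*G² (A(G) = 2 + ((G*G)*(-2))*4 = 2 + (G²*(-2))*4 = 2 - 2*G²*4 = 2 - 8*G²)
h(j) = (-128 + j)/(2*j) (h(j) = (j + ((2 - 8*4²) - 1*2))/(j + j) = (j + ((2 - 8*16) - 2))/((2*j)) = (j + ((2 - 128) - 2))*(1/(2*j)) = (j + (-126 - 2))*(1/(2*j)) = (j - 128)*(1/(2*j)) = (-128 + j)*(1/(2*j)) = (-128 + j)/(2*j))
h(V)*(-185 - 1172) = ((½)*(-128 - 19)/(-19))*(-185 - 1172) = ((½)*(-1/19)*(-147))*(-1357) = (147/38)*(-1357) = -199479/38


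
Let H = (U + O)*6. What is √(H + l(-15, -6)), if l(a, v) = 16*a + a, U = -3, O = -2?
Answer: I*√285 ≈ 16.882*I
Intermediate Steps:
l(a, v) = 17*a
H = -30 (H = (-3 - 2)*6 = -5*6 = -30)
√(H + l(-15, -6)) = √(-30 + 17*(-15)) = √(-30 - 255) = √(-285) = I*√285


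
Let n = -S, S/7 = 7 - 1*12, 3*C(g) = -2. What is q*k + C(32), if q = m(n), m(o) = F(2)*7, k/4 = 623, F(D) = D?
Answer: 104662/3 ≈ 34887.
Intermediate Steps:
C(g) = -⅔ (C(g) = (⅓)*(-2) = -⅔)
k = 2492 (k = 4*623 = 2492)
S = -35 (S = 7*(7 - 1*12) = 7*(7 - 12) = 7*(-5) = -35)
n = 35 (n = -1*(-35) = 35)
m(o) = 14 (m(o) = 2*7 = 14)
q = 14
q*k + C(32) = 14*2492 - ⅔ = 34888 - ⅔ = 104662/3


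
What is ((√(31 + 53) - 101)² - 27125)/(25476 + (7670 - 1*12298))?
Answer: -2105/2606 - 101*√21/5212 ≈ -0.89655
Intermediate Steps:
((√(31 + 53) - 101)² - 27125)/(25476 + (7670 - 1*12298)) = ((√84 - 101)² - 27125)/(25476 + (7670 - 12298)) = ((2*√21 - 101)² - 27125)/(25476 - 4628) = ((-101 + 2*√21)² - 27125)/20848 = (-27125 + (-101 + 2*√21)²)*(1/20848) = -27125/20848 + (-101 + 2*√21)²/20848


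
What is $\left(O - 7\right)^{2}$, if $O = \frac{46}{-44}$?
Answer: $\frac{31329}{484} \approx 64.729$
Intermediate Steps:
$O = - \frac{23}{22}$ ($O = 46 \left(- \frac{1}{44}\right) = - \frac{23}{22} \approx -1.0455$)
$\left(O - 7\right)^{2} = \left(- \frac{23}{22} - 7\right)^{2} = \left(- \frac{177}{22}\right)^{2} = \frac{31329}{484}$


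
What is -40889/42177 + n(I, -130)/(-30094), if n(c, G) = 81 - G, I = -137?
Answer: -1239412913/1269274638 ≈ -0.97647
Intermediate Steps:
-40889/42177 + n(I, -130)/(-30094) = -40889/42177 + (81 - 1*(-130))/(-30094) = -40889*1/42177 + (81 + 130)*(-1/30094) = -40889/42177 + 211*(-1/30094) = -40889/42177 - 211/30094 = -1239412913/1269274638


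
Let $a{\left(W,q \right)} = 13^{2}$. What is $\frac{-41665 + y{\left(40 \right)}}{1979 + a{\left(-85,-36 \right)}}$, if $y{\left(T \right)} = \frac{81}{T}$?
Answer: $- \frac{1666519}{85920} \approx -19.396$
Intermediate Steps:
$a{\left(W,q \right)} = 169$
$\frac{-41665 + y{\left(40 \right)}}{1979 + a{\left(-85,-36 \right)}} = \frac{-41665 + \frac{81}{40}}{1979 + 169} = \frac{-41665 + 81 \cdot \frac{1}{40}}{2148} = \left(-41665 + \frac{81}{40}\right) \frac{1}{2148} = \left(- \frac{1666519}{40}\right) \frac{1}{2148} = - \frac{1666519}{85920}$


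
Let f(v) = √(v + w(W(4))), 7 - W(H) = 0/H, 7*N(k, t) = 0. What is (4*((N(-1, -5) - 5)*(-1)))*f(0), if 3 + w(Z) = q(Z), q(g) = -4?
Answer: 20*I*√7 ≈ 52.915*I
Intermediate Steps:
N(k, t) = 0 (N(k, t) = (⅐)*0 = 0)
W(H) = 7 (W(H) = 7 - 0/H = 7 - 1*0 = 7 + 0 = 7)
w(Z) = -7 (w(Z) = -3 - 4 = -7)
f(v) = √(-7 + v) (f(v) = √(v - 7) = √(-7 + v))
(4*((N(-1, -5) - 5)*(-1)))*f(0) = (4*((0 - 5)*(-1)))*√(-7 + 0) = (4*(-5*(-1)))*√(-7) = (4*5)*(I*√7) = 20*(I*√7) = 20*I*√7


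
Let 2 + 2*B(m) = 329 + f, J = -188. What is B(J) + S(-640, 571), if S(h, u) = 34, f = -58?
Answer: 337/2 ≈ 168.50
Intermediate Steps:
B(m) = 269/2 (B(m) = -1 + (329 - 58)/2 = -1 + (½)*271 = -1 + 271/2 = 269/2)
B(J) + S(-640, 571) = 269/2 + 34 = 337/2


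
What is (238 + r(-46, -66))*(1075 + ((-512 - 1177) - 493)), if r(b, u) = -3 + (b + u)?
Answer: -136161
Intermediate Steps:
r(b, u) = -3 + b + u
(238 + r(-46, -66))*(1075 + ((-512 - 1177) - 493)) = (238 + (-3 - 46 - 66))*(1075 + ((-512 - 1177) - 493)) = (238 - 115)*(1075 + (-1689 - 493)) = 123*(1075 - 2182) = 123*(-1107) = -136161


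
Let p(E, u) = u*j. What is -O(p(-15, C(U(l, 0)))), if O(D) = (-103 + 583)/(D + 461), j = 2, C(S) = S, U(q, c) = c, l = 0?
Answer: -480/461 ≈ -1.0412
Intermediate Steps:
p(E, u) = 2*u (p(E, u) = u*2 = 2*u)
O(D) = 480/(461 + D)
-O(p(-15, C(U(l, 0)))) = -480/(461 + 2*0) = -480/(461 + 0) = -480/461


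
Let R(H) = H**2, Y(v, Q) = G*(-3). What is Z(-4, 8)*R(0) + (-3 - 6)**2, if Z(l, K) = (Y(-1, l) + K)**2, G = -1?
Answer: 81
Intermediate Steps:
Y(v, Q) = 3 (Y(v, Q) = -1*(-3) = 3)
Z(l, K) = (3 + K)**2
Z(-4, 8)*R(0) + (-3 - 6)**2 = (3 + 8)**2*0**2 + (-3 - 6)**2 = 11**2*0 + (-9)**2 = 121*0 + 81 = 0 + 81 = 81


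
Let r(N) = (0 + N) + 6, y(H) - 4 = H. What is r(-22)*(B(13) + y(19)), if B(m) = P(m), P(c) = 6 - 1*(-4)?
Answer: -528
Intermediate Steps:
y(H) = 4 + H
P(c) = 10 (P(c) = 6 + 4 = 10)
B(m) = 10
r(N) = 6 + N (r(N) = N + 6 = 6 + N)
r(-22)*(B(13) + y(19)) = (6 - 22)*(10 + (4 + 19)) = -16*(10 + 23) = -16*33 = -528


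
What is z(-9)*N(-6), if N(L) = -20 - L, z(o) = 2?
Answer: -28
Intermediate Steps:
z(-9)*N(-6) = 2*(-20 - 1*(-6)) = 2*(-20 + 6) = 2*(-14) = -28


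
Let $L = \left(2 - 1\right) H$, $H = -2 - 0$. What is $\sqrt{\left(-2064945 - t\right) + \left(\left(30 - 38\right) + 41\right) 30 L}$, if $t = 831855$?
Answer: $2 i \sqrt{724695} \approx 1702.6 i$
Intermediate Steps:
$H = -2$ ($H = -2 + 0 = -2$)
$L = -2$ ($L = \left(2 - 1\right) \left(-2\right) = 1 \left(-2\right) = -2$)
$\sqrt{\left(-2064945 - t\right) + \left(\left(30 - 38\right) + 41\right) 30 L} = \sqrt{\left(-2064945 - 831855\right) + \left(\left(30 - 38\right) + 41\right) 30 \left(-2\right)} = \sqrt{\left(-2064945 - 831855\right) + \left(-8 + 41\right) 30 \left(-2\right)} = \sqrt{-2896800 + 33 \cdot 30 \left(-2\right)} = \sqrt{-2896800 + 990 \left(-2\right)} = \sqrt{-2896800 - 1980} = \sqrt{-2898780} = 2 i \sqrt{724695}$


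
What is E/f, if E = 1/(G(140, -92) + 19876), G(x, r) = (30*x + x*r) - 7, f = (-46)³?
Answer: -1/1089092504 ≈ -9.1820e-10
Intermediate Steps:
f = -97336
G(x, r) = -7 + 30*x + r*x (G(x, r) = (30*x + r*x) - 7 = -7 + 30*x + r*x)
E = 1/11189 (E = 1/((-7 + 30*140 - 92*140) + 19876) = 1/((-7 + 4200 - 12880) + 19876) = 1/(-8687 + 19876) = 1/11189 ≈ 8.9373e-5)
E/f = (1/11189)/(-97336) = (1/11189)*(-1/97336) = -1/1089092504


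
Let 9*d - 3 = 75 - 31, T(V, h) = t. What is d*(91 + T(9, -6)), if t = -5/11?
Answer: 15604/33 ≈ 472.85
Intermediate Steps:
t = -5/11 (t = -5*1/11 = -5/11 ≈ -0.45455)
T(V, h) = -5/11
d = 47/9 (d = ⅓ + (75 - 31)/9 = ⅓ + (⅑)*44 = ⅓ + 44/9 = 47/9 ≈ 5.2222)
d*(91 + T(9, -6)) = 47*(91 - 5/11)/9 = (47/9)*(996/11) = 15604/33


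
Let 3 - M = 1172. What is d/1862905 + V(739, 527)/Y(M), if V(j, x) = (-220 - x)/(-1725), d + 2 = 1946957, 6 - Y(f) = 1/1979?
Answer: 2841959734176/2543601172475 ≈ 1.1173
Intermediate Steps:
M = -1169 (M = 3 - 1*1172 = 3 - 1172 = -1169)
Y(f) = 11873/1979 (Y(f) = 6 - 1/1979 = 11873/1979)
d = 1946955 (d = -2 + 1946957 = 1946955)
V(j, x) = 44/345 + x/1725 (V(j, x) = (-220 - x)*(-1/1725) = 44/345 + x/1725)
d/1862905 + V(739, 527)/Y(M) = 1946955/1862905 + (44/345 + (1/1725)*527)/(11873/1979) = 1946955*(1/1862905) + (44/345 + 527/1725)*(1979/11873) = 389391/372581 + (249/575)*(1979/11873) = 389391/372581 + 492771/6826975 = 2841959734176/2543601172475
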